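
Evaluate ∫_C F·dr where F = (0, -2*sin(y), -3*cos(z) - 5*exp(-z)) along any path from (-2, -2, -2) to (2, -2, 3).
-5*exp(2) - 3*sin(2) - 3*sin(3) + 5*exp(-3)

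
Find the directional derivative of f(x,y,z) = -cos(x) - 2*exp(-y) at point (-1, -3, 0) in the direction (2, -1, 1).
-sqrt(6)*(sin(1) + exp(3))/3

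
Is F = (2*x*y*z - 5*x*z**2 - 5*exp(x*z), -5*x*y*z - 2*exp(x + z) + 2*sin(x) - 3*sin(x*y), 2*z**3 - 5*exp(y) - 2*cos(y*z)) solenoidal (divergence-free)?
No, ∇·F = -5*x*z - 3*x*cos(x*y) + 2*y*z + 2*y*sin(y*z) + z**2 - 5*z*exp(x*z)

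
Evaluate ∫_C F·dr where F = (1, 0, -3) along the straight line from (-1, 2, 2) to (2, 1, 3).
0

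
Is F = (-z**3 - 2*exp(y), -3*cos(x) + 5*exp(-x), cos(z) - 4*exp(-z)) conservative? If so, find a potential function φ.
No, ∇×F = (0, -3*z**2, 2*exp(y) + 3*sin(x) - 5*exp(-x)) ≠ 0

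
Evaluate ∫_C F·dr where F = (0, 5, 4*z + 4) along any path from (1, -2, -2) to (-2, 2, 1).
26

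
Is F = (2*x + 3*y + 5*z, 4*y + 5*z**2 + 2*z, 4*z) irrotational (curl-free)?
No, ∇×F = (-10*z - 2, 5, -3)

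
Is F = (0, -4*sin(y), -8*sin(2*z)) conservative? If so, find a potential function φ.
Yes, F is conservative. φ = 4*cos(y) + 4*cos(2*z)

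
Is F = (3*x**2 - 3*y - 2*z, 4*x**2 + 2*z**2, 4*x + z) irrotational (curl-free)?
No, ∇×F = (-4*z, -6, 8*x + 3)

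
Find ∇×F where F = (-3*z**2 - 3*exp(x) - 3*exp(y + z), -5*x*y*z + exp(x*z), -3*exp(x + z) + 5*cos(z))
(x*(5*y - exp(x*z)), -6*z + 3*exp(x + z) - 3*exp(y + z), -5*y*z + z*exp(x*z) + 3*exp(y + z))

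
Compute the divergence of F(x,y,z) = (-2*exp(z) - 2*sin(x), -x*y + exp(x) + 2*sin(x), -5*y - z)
-x - 2*cos(x) - 1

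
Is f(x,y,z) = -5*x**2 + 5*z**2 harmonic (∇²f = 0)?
Yes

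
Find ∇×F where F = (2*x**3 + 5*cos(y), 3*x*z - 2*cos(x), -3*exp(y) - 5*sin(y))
(-3*x - 3*exp(y) - 5*cos(y), 0, 3*z + 2*sin(x) + 5*sin(y))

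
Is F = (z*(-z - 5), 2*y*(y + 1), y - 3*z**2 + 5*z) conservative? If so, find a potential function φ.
No, ∇×F = (1, -2*z - 5, 0) ≠ 0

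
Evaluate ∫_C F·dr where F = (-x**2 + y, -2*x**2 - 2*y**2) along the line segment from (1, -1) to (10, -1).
-342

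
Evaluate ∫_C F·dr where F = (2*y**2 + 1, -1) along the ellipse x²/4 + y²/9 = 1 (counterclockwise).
0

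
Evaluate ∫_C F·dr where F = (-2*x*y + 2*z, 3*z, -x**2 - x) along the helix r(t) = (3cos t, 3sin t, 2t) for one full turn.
6*pi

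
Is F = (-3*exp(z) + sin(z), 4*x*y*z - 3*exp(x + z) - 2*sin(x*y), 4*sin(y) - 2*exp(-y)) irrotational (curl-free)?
No, ∇×F = (-4*x*y + 3*exp(x + z) + 4*cos(y) + 2*exp(-y), -3*exp(z) + cos(z), 4*y*z - 2*y*cos(x*y) - 3*exp(x + z))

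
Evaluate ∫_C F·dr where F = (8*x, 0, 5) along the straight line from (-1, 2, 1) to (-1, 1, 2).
5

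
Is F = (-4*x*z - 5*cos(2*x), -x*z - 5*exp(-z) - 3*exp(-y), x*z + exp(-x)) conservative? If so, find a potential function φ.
No, ∇×F = (x - 5*exp(-z), -4*x - z + exp(-x), -z) ≠ 0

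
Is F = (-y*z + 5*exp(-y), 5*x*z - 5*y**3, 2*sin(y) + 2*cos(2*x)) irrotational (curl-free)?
No, ∇×F = (-5*x + 2*cos(y), -y + 4*sin(2*x), 6*z + 5*exp(-y))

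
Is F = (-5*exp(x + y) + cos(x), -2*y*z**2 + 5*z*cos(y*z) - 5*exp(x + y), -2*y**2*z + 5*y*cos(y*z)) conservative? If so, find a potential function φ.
Yes, F is conservative. φ = -y**2*z**2 - 5*exp(x + y) + sin(x) + 5*sin(y*z)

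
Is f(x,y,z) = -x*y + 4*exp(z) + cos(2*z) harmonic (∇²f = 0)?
No, ∇²f = 4*exp(z) - 4*cos(2*z)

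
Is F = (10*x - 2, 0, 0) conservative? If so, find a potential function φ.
Yes, F is conservative. φ = x*(5*x - 2)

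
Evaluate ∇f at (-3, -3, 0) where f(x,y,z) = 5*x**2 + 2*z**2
(-30, 0, 0)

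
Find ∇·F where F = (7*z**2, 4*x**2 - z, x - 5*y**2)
0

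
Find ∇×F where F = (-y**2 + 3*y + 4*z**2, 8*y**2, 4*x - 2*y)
(-2, 8*z - 4, 2*y - 3)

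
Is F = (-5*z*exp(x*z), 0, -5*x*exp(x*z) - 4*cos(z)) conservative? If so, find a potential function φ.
Yes, F is conservative. φ = -5*exp(x*z) - 4*sin(z)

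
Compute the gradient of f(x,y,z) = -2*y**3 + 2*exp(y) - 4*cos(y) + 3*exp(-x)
(-3*exp(-x), -6*y**2 + 2*exp(y) + 4*sin(y), 0)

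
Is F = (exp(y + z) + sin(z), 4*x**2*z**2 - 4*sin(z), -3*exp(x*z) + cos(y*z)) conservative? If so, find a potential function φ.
No, ∇×F = (-8*x**2*z - z*sin(y*z) + 4*cos(z), 3*z*exp(x*z) + exp(y + z) + cos(z), 8*x*z**2 - exp(y + z)) ≠ 0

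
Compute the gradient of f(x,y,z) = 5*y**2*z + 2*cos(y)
(0, 10*y*z - 2*sin(y), 5*y**2)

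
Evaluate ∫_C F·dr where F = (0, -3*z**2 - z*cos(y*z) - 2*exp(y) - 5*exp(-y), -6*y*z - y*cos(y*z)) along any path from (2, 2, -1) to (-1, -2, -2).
-7*exp(-2) - sin(2) - sin(4) + 30 + 7*exp(2)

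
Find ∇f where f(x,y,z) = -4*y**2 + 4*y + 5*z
(0, 4 - 8*y, 5)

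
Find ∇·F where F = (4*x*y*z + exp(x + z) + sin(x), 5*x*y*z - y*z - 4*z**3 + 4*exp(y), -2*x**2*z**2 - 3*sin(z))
-4*x**2*z + 5*x*z + 4*y*z - z + 4*exp(y) + exp(x + z) + cos(x) - 3*cos(z)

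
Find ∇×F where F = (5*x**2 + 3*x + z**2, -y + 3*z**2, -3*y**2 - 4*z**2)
(-6*y - 6*z, 2*z, 0)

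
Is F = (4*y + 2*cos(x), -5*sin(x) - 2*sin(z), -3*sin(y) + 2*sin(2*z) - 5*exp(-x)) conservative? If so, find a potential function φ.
No, ∇×F = (-3*cos(y) + 2*cos(z), -5*exp(-x), -5*cos(x) - 4) ≠ 0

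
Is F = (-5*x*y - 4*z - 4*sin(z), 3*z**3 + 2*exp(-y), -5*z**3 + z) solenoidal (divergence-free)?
No, ∇·F = -5*y - 15*z**2 + 1 - 2*exp(-y)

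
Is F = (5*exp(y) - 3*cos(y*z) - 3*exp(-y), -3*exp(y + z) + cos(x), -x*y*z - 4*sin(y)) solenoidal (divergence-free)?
No, ∇·F = -x*y - 3*exp(y + z)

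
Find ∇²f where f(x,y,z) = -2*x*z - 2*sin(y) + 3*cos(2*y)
2*sin(y) - 12*cos(2*y)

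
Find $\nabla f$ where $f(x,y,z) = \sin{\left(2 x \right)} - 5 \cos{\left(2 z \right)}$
(2*cos(2*x), 0, 10*sin(2*z))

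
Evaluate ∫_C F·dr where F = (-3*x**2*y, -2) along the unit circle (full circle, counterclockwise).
3*pi/4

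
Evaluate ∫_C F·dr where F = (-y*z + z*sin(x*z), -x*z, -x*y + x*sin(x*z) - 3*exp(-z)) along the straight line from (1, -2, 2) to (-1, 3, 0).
-2 + cos(2) - 3*exp(-2)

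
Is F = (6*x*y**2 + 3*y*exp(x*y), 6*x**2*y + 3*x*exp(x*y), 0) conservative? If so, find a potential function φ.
Yes, F is conservative. φ = 3*x**2*y**2 + 3*exp(x*y)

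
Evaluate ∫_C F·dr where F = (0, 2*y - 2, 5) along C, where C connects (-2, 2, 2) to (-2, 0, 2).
0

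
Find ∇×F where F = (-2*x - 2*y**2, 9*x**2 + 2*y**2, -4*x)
(0, 4, 18*x + 4*y)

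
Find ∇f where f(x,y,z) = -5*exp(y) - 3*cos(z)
(0, -5*exp(y), 3*sin(z))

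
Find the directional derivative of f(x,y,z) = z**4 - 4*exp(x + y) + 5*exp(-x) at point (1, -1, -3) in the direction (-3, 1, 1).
5*sqrt(11)*(3 - 20*E)*exp(-1)/11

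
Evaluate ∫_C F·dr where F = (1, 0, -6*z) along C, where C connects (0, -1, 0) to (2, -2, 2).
-10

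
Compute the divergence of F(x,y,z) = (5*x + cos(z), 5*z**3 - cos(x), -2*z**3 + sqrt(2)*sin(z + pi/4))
-6*z**2 + sqrt(2)*cos(z + pi/4) + 5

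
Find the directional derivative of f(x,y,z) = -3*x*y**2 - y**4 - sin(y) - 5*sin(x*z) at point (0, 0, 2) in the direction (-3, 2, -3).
14*sqrt(22)/11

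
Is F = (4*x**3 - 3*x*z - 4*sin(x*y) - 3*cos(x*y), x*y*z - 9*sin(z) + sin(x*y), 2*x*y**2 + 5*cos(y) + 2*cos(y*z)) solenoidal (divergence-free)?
No, ∇·F = 12*x**2 + x*z + x*cos(x*y) + 3*y*sin(x*y) - 2*y*sin(y*z) - 4*y*cos(x*y) - 3*z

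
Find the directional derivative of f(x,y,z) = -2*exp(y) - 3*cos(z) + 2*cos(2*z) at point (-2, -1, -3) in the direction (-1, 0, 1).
sqrt(2)*(4*sin(6) - 3*sin(3))/2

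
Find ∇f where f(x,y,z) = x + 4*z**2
(1, 0, 8*z)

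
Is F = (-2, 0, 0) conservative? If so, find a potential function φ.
Yes, F is conservative. φ = -2*x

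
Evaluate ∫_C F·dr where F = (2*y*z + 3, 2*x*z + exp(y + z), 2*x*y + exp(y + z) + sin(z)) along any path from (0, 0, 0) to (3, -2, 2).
-14 - cos(2)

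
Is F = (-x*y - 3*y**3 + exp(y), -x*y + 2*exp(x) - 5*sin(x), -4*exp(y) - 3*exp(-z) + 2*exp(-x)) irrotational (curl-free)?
No, ∇×F = (-4*exp(y), 2*exp(-x), x + 9*y**2 - y + 2*exp(x) - exp(y) - 5*cos(x))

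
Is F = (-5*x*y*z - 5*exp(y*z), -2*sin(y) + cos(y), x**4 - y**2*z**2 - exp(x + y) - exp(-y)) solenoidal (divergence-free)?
No, ∇·F = -2*y**2*z - 5*y*z - sin(y) - 2*cos(y)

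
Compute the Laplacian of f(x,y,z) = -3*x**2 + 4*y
-6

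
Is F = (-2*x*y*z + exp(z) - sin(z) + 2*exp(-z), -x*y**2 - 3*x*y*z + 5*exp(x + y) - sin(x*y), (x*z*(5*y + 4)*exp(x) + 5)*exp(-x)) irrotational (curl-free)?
No, ∇×F = (x*(3*y + 5*z), -2*x*y - 5*y*z - 4*z + exp(z) - cos(z) - 2*exp(-z) + 5*exp(-x), 2*x*z - y**2 - 3*y*z - y*cos(x*y) + 5*exp(x + y))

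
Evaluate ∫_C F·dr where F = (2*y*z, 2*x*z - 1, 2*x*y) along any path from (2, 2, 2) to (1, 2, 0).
-16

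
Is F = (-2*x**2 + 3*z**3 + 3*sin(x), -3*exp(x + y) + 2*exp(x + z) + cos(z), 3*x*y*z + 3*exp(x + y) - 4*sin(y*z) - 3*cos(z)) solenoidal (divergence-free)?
No, ∇·F = 3*x*y - 4*x - 4*y*cos(y*z) - 3*exp(x + y) + 3*sin(z) + 3*cos(x)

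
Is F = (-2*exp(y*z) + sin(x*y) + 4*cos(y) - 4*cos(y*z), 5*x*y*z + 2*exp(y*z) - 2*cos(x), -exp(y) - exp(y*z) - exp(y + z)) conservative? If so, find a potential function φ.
No, ∇×F = (-5*x*y - 2*y*exp(y*z) - z*exp(y*z) - exp(y) - exp(y + z), 2*y*(-exp(y*z) + 2*sin(y*z)), -x*cos(x*y) + 5*y*z + 2*z*exp(y*z) - 4*z*sin(y*z) + 2*sin(x) + 4*sin(y)) ≠ 0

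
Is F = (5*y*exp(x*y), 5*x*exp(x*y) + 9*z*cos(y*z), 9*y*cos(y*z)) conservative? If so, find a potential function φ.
Yes, F is conservative. φ = 5*exp(x*y) + 9*sin(y*z)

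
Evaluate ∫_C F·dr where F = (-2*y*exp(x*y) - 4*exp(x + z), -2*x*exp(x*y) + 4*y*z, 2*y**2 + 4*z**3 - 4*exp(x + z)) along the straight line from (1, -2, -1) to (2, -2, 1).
-4*exp(3) - 2*exp(-4) + 2*exp(-2) + 20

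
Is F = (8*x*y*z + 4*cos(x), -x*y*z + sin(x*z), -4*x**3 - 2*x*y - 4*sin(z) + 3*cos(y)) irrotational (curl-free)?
No, ∇×F = (x*y - x*cos(x*z) - 2*x - 3*sin(y), 12*x**2 + 8*x*y + 2*y, z*(-8*x - y + cos(x*z)))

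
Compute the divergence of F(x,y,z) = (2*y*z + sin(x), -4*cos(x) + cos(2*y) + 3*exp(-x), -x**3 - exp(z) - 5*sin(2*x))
-exp(z) - 2*sin(2*y) + cos(x)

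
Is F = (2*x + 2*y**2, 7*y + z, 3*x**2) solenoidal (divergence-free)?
No, ∇·F = 9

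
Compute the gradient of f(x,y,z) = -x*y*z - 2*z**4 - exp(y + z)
(-y*z, -x*z - exp(y + z), -x*y - 8*z**3 - exp(y + z))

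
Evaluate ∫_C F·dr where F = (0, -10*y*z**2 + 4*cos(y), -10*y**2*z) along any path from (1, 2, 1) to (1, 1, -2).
-4*sin(2) + 4*sin(1)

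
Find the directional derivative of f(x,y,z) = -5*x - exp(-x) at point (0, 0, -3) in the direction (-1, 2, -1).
2*sqrt(6)/3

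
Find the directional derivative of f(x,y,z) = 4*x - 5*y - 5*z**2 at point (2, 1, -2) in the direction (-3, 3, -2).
-67*sqrt(22)/22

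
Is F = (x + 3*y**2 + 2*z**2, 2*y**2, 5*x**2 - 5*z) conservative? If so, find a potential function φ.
No, ∇×F = (0, -10*x + 4*z, -6*y) ≠ 0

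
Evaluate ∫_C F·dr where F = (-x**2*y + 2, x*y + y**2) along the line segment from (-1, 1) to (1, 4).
149/6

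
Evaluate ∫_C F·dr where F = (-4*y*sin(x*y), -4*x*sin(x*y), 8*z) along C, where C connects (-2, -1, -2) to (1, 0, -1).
-8 - 4*cos(2)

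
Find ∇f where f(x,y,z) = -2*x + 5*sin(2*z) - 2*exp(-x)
(-2 + 2*exp(-x), 0, 10*cos(2*z))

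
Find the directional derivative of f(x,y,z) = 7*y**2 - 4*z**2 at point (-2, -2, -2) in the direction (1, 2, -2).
-88/3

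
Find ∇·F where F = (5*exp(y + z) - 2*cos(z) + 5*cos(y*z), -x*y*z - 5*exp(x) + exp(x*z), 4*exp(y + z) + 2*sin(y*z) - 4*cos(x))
-x*z + 2*y*cos(y*z) + 4*exp(y + z)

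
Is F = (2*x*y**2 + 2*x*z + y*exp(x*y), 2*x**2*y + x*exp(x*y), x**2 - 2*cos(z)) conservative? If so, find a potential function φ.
Yes, F is conservative. φ = x**2*y**2 + x**2*z + exp(x*y) - 2*sin(z)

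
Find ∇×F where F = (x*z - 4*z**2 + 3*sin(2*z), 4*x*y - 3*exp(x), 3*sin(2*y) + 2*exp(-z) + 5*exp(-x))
(6*cos(2*y), x - 8*z + 6*cos(2*z) + 5*exp(-x), 4*y - 3*exp(x))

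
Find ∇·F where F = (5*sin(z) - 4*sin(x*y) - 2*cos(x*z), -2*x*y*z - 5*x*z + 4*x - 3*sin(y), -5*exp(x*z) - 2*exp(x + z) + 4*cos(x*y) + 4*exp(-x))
-2*x*z - 5*x*exp(x*z) - 4*y*cos(x*y) + 2*z*sin(x*z) - 2*exp(x + z) - 3*cos(y)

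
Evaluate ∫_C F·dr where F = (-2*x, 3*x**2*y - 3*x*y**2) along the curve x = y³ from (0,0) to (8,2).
0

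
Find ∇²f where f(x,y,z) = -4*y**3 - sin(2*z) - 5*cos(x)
-24*y + 4*sin(2*z) + 5*cos(x)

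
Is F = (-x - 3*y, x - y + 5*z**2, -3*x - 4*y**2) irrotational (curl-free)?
No, ∇×F = (-8*y - 10*z, 3, 4)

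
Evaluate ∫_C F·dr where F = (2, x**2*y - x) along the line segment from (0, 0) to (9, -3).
855/4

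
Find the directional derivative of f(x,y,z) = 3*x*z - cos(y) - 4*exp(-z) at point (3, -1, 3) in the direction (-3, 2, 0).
-sqrt(13)*(2*sin(1) + 27)/13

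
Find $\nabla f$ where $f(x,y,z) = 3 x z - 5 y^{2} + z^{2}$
(3*z, -10*y, 3*x + 2*z)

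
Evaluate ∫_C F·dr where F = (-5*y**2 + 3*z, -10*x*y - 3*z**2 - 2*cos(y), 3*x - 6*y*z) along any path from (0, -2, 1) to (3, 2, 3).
-93 - 4*sin(2)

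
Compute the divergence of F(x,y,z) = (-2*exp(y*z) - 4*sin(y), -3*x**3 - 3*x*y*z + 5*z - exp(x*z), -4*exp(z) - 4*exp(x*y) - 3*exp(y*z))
-3*x*z - 3*y*exp(y*z) - 4*exp(z)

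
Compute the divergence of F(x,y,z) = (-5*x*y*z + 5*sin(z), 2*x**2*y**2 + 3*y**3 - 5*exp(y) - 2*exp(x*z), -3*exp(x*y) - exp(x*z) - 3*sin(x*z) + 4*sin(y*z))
4*x**2*y - x*exp(x*z) - 3*x*cos(x*z) + 9*y**2 - 5*y*z + 4*y*cos(y*z) - 5*exp(y)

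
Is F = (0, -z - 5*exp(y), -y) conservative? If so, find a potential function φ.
Yes, F is conservative. φ = -y*z - 5*exp(y)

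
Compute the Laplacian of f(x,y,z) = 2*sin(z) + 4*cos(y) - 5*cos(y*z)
5*y**2*cos(y*z) + 5*z**2*cos(y*z) - 2*sin(z) - 4*cos(y)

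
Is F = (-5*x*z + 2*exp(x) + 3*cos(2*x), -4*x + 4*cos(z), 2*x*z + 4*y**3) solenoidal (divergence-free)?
No, ∇·F = 2*x - 5*z + 2*exp(x) - 6*sin(2*x)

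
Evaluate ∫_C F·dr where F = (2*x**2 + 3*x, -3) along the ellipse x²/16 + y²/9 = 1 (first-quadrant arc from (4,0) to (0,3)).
-227/3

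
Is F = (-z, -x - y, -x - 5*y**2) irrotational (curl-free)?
No, ∇×F = (-10*y, 0, -1)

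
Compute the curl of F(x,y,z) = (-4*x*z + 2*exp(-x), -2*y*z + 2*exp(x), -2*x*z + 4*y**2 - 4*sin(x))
(10*y, -4*x + 2*z + 4*cos(x), 2*exp(x))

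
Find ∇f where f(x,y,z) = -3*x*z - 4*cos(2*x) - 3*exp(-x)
(-3*z + 8*sin(2*x) + 3*exp(-x), 0, -3*x)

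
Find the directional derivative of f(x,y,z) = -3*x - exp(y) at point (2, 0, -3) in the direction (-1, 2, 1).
sqrt(6)/6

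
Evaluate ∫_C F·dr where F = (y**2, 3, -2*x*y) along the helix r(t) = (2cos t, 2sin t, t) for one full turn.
0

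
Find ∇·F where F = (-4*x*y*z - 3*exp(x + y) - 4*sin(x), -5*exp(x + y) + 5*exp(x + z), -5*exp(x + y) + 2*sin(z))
-4*y*z - 8*exp(x + y) - 4*cos(x) + 2*cos(z)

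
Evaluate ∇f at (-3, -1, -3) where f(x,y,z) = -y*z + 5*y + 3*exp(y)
(0, 3*exp(-1) + 8, 1)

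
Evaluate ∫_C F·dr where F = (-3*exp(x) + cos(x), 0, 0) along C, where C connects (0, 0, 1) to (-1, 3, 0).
-3*exp(-1) - sin(1) + 3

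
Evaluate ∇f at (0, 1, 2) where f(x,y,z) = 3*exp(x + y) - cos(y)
(3*E, sin(1) + 3*E, 0)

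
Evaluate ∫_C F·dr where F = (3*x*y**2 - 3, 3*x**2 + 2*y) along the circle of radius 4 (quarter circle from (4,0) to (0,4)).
-36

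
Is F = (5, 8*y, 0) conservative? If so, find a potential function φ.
Yes, F is conservative. φ = 5*x + 4*y**2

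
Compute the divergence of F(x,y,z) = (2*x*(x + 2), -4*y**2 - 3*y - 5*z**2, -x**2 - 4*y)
4*x - 8*y + 1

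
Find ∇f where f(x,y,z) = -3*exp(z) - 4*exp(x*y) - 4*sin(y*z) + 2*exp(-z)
(-4*y*exp(x*y), -4*x*exp(x*y) - 4*z*cos(y*z), -4*y*cos(y*z) - sinh(z) - 5*cosh(z))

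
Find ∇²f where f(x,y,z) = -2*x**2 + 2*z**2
0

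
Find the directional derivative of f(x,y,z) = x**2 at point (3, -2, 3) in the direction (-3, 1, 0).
-9*sqrt(10)/5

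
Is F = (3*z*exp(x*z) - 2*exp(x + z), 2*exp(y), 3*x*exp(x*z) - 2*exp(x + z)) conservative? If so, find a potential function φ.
Yes, F is conservative. φ = 2*exp(y) + 3*exp(x*z) - 2*exp(x + z)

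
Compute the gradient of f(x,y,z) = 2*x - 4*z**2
(2, 0, -8*z)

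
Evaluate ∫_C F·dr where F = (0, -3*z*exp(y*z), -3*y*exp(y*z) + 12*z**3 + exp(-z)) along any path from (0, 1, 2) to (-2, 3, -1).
-45 - E - 3*exp(-3) + exp(-2) + 3*exp(2)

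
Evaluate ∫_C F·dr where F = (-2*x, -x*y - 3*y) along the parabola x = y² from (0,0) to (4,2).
-26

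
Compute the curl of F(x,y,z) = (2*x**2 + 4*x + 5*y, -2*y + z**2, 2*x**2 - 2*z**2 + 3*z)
(-2*z, -4*x, -5)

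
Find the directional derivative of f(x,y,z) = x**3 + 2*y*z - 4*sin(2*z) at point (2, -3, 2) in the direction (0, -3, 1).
-sqrt(10)*(4*cos(4) + 9)/5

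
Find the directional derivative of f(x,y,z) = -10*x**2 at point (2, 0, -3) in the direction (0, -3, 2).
0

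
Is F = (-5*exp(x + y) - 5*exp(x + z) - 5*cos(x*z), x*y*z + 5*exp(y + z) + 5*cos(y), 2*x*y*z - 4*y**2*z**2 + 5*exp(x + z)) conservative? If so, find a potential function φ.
No, ∇×F = (-x*y + 2*x*z - 8*y*z**2 - 5*exp(y + z), 5*x*sin(x*z) - 2*y*z - 10*exp(x + z), y*z + 5*exp(x + y)) ≠ 0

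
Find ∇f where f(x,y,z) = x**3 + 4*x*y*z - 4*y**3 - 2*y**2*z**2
(3*x**2 + 4*y*z, 4*x*z - 12*y**2 - 4*y*z**2, 4*y*(x - y*z))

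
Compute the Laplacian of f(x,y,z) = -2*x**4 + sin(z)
-24*x**2 - sin(z)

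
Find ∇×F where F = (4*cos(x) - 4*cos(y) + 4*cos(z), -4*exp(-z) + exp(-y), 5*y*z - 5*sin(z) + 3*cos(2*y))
(5*z - 6*sin(2*y) - 4*exp(-z), -4*sin(z), -4*sin(y))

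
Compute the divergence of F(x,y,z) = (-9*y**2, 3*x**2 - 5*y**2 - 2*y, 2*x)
-10*y - 2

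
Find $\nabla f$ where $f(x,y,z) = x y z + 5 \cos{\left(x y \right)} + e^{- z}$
(y*(z - 5*sin(x*y)), x*(z - 5*sin(x*y)), x*y - exp(-z))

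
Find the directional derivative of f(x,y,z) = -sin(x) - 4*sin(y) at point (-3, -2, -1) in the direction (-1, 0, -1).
sqrt(2)*cos(3)/2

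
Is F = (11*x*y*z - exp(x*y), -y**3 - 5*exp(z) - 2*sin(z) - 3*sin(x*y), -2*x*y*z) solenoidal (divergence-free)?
No, ∇·F = -2*x*y - 3*x*cos(x*y) - 3*y**2 + 11*y*z - y*exp(x*y)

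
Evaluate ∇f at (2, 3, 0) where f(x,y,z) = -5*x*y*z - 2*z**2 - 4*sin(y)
(0, -4*cos(3), -30)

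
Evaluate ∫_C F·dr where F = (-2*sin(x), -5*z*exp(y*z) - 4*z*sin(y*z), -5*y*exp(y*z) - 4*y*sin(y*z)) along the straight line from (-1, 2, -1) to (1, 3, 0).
-1 + 5*exp(-2) - 4*cos(2)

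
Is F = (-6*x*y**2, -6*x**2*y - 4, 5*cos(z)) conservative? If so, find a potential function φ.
Yes, F is conservative. φ = -3*x**2*y**2 - 4*y + 5*sin(z)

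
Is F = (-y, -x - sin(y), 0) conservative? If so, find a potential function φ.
Yes, F is conservative. φ = -x*y + cos(y)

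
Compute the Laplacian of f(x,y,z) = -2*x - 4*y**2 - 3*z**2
-14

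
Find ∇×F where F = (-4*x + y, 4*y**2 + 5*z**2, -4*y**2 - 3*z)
(-8*y - 10*z, 0, -1)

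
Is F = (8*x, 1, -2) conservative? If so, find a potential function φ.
Yes, F is conservative. φ = 4*x**2 + y - 2*z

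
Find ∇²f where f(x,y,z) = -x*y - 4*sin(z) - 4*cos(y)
4*sin(z) + 4*cos(y)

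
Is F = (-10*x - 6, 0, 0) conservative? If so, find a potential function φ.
Yes, F is conservative. φ = x*(-5*x - 6)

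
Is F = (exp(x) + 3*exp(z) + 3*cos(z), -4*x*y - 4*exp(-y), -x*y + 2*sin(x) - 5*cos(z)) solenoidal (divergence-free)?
No, ∇·F = -4*x + exp(x) + 5*sin(z) + 4*exp(-y)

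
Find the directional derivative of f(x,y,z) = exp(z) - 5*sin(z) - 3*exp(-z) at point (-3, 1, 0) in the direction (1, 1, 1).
-sqrt(3)/3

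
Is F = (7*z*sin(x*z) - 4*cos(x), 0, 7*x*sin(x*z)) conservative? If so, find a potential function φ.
Yes, F is conservative. φ = -4*sin(x) - 7*cos(x*z)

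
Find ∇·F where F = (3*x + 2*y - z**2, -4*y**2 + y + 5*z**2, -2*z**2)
-8*y - 4*z + 4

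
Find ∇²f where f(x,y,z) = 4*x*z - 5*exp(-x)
-5*exp(-x)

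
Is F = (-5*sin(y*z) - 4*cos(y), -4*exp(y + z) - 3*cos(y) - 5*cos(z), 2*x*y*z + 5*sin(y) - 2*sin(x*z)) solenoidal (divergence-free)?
No, ∇·F = 2*x*y - 2*x*cos(x*z) - 4*exp(y + z) + 3*sin(y)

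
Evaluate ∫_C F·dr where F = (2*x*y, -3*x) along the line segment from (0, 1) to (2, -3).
16/3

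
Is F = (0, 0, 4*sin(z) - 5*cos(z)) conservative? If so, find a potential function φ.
Yes, F is conservative. φ = -5*sin(z) - 4*cos(z)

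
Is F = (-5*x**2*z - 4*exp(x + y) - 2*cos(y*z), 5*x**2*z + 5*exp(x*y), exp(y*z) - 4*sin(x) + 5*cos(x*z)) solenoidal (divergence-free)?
No, ∇·F = -10*x*z + 5*x*exp(x*y) - 5*x*sin(x*z) + y*exp(y*z) - 4*exp(x + y)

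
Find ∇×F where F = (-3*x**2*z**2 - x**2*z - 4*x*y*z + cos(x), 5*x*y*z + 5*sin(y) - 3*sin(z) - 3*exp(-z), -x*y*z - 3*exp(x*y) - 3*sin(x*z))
(-5*x*y - x*z - 3*x*exp(x*y) + 3*cos(z) - 3*exp(-z), -6*x**2*z - x**2 - 4*x*y + y*z + 3*y*exp(x*y) + 3*z*cos(x*z), z*(4*x + 5*y))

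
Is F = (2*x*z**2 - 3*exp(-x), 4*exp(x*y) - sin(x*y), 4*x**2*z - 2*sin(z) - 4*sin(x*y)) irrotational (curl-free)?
No, ∇×F = (-4*x*cos(x*y), -4*x*z + 4*y*cos(x*y), y*(4*exp(x*y) - cos(x*y)))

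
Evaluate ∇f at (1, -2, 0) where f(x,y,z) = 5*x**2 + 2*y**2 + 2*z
(10, -8, 2)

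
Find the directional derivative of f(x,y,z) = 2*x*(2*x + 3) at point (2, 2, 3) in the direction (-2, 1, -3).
-22*sqrt(14)/7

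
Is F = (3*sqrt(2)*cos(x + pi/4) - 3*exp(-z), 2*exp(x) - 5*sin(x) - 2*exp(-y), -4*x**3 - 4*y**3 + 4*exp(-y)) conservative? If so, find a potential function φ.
No, ∇×F = (-12*y**2 - 4*exp(-y), 12*x**2 + 3*exp(-z), 2*exp(x) - 5*cos(x)) ≠ 0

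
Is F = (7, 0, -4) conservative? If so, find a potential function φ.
Yes, F is conservative. φ = 7*x - 4*z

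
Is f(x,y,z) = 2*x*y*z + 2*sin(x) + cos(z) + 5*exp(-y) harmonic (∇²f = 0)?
No, ∇²f = -2*sin(x) - cos(z) + 5*exp(-y)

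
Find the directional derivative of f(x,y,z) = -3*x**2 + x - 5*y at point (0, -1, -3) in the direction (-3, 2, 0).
-sqrt(13)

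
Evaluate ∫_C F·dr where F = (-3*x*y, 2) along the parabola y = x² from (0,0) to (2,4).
-4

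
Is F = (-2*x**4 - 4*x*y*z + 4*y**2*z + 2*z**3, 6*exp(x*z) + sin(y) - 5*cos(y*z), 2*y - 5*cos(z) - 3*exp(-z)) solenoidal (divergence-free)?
No, ∇·F = -8*x**3 - 4*y*z + 5*z*sin(y*z) + 5*sin(z) + cos(y) + 3*exp(-z)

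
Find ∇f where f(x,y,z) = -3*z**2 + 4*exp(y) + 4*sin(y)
(0, 4*exp(y) + 4*cos(y), -6*z)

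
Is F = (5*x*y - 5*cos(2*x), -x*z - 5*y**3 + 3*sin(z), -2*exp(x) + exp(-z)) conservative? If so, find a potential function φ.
No, ∇×F = (x - 3*cos(z), 2*exp(x), -5*x - z) ≠ 0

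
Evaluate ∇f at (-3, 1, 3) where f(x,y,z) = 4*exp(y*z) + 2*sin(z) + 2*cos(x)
(2*sin(3), 12*exp(3), 2*cos(3) + 4*exp(3))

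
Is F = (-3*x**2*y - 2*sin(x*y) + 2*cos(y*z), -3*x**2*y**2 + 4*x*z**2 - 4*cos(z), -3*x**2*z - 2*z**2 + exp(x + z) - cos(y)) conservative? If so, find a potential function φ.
No, ∇×F = (-8*x*z + sin(y) - 4*sin(z), 6*x*z - 2*y*sin(y*z) - exp(x + z), 3*x**2 - 6*x*y**2 + 2*x*cos(x*y) + 4*z**2 + 2*z*sin(y*z)) ≠ 0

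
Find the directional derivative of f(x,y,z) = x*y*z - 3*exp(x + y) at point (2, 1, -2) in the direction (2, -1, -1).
sqrt(6)*(-3*exp(3) - 2)/6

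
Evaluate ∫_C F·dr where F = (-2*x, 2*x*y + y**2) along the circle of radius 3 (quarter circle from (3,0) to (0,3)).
36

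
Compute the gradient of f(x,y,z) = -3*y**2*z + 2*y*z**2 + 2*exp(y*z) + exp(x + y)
(exp(x + y), -6*y*z + 2*z**2 + 2*z*exp(y*z) + exp(x + y), y*(-3*y + 4*z + 2*exp(y*z)))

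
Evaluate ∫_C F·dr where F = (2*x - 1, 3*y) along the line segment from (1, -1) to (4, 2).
33/2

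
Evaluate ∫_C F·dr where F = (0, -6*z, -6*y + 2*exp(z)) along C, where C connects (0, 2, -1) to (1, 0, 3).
-12 - 2*exp(-1) + 2*exp(3)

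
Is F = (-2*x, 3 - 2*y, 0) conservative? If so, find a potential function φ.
Yes, F is conservative. φ = -x**2 - y**2 + 3*y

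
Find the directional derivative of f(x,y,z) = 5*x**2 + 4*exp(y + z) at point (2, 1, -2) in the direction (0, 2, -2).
0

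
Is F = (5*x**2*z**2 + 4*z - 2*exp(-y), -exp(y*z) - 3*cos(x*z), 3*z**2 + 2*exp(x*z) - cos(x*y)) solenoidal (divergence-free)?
No, ∇·F = 10*x*z**2 + 2*x*exp(x*z) - z*exp(y*z) + 6*z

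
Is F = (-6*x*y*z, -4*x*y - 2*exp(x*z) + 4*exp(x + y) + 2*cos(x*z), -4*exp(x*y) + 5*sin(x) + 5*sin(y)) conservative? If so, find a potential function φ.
No, ∇×F = (-4*x*exp(x*y) + 2*x*exp(x*z) + 2*x*sin(x*z) + 5*cos(y), -6*x*y + 4*y*exp(x*y) - 5*cos(x), 6*x*z - 4*y - 2*z*exp(x*z) - 2*z*sin(x*z) + 4*exp(x + y)) ≠ 0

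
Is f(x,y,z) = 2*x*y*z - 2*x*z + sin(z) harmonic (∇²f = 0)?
No, ∇²f = -sin(z)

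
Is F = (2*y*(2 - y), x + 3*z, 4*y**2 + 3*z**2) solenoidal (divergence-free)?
No, ∇·F = 6*z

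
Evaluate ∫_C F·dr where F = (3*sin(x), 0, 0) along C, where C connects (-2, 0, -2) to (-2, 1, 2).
0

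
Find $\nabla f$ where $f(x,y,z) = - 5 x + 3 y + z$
(-5, 3, 1)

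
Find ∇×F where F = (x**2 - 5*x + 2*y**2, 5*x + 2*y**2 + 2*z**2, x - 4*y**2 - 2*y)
(-8*y - 4*z - 2, -1, 5 - 4*y)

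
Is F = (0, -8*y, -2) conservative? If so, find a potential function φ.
Yes, F is conservative. φ = -4*y**2 - 2*z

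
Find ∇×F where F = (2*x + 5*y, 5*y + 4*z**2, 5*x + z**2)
(-8*z, -5, -5)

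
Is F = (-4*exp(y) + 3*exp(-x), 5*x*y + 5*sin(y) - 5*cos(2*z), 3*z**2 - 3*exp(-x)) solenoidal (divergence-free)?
No, ∇·F = 5*x + 6*z + 5*cos(y) - 3*exp(-x)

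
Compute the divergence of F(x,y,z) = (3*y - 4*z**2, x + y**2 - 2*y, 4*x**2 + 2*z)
2*y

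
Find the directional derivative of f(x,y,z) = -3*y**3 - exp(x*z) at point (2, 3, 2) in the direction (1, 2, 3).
sqrt(14)*(-4*exp(4) - 81)/7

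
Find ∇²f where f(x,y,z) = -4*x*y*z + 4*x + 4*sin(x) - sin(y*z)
y**2*sin(y*z) + z**2*sin(y*z) - 4*sin(x)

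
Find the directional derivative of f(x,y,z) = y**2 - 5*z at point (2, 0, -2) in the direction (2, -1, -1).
5*sqrt(6)/6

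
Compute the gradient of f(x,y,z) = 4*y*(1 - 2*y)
(0, 4 - 16*y, 0)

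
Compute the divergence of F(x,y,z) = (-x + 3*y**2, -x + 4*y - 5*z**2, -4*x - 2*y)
3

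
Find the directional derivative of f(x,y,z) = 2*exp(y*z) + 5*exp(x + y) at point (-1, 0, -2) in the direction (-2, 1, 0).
sqrt(5)*(-4*E - 5)*exp(-1)/5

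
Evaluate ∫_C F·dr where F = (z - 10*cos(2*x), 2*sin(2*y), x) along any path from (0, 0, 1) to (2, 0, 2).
4 - 5*sin(4)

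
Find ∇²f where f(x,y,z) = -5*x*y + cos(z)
-cos(z)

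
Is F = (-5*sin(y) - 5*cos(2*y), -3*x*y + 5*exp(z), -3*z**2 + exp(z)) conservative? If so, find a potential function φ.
No, ∇×F = (-5*exp(z), 0, -3*y - 10*sin(2*y) + 5*cos(y)) ≠ 0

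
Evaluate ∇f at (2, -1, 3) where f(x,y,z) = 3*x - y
(3, -1, 0)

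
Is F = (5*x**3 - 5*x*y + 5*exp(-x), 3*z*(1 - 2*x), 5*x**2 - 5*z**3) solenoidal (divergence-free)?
No, ∇·F = 15*x**2 - 5*y - 15*z**2 - 5*exp(-x)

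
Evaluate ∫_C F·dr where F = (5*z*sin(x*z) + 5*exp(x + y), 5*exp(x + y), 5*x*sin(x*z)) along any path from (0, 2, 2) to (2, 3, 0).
-5*(1 - exp(3))*exp(2)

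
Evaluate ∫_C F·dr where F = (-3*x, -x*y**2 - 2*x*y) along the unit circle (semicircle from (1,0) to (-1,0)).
-4/3 - pi/8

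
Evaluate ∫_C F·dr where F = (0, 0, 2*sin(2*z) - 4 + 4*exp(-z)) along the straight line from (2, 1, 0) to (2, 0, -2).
-4*exp(2) - cos(4) + 13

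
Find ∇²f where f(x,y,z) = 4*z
0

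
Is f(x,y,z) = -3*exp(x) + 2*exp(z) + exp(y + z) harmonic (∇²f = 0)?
No, ∇²f = -3*exp(x) + 2*exp(z) + 2*exp(y + z)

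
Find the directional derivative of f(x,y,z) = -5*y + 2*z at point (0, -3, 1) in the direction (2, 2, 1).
-8/3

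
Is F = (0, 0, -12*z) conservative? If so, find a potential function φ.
Yes, F is conservative. φ = -6*z**2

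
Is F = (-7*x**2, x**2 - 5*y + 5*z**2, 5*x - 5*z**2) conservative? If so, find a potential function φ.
No, ∇×F = (-10*z, -5, 2*x) ≠ 0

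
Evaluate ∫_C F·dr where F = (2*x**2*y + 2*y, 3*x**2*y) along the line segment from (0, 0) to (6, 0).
0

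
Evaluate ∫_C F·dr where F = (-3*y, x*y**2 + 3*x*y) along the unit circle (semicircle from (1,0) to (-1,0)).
2 + 13*pi/8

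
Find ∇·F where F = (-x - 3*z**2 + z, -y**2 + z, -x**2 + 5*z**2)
-2*y + 10*z - 1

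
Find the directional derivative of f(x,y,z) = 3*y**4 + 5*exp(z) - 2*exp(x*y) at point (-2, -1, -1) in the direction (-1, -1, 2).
sqrt(6)*(E*(2 - exp(2)) + 5/3)*exp(-1)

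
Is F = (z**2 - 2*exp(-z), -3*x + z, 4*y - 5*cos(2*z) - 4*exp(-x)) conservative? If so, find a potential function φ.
No, ∇×F = (3, 2*z + 2*exp(-z) - 4*exp(-x), -3) ≠ 0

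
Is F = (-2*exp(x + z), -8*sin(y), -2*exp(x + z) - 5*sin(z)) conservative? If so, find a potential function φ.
Yes, F is conservative. φ = -2*exp(x + z) + 8*cos(y) + 5*cos(z)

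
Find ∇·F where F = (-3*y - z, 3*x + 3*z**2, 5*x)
0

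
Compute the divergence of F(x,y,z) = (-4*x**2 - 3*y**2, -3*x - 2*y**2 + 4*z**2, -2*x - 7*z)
-8*x - 4*y - 7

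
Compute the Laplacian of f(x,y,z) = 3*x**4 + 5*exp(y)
36*x**2 + 5*exp(y)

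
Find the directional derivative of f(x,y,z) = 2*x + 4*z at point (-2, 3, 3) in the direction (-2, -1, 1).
0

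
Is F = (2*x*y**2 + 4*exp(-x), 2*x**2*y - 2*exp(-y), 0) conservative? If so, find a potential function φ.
Yes, F is conservative. φ = x**2*y**2 + 2*exp(-y) - 4*exp(-x)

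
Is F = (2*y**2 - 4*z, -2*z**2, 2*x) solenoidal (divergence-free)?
Yes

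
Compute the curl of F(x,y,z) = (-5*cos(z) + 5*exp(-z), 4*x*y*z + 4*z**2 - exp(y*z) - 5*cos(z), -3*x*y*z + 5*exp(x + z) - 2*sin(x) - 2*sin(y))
(-4*x*y - 3*x*z + y*exp(y*z) - 8*z - 5*sin(z) - 2*cos(y), 3*y*z - 5*exp(x + z) + 5*sin(z) + 2*cos(x) - 5*exp(-z), 4*y*z)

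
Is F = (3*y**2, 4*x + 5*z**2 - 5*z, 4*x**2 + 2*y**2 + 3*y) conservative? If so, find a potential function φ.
No, ∇×F = (4*y - 10*z + 8, -8*x, 4 - 6*y) ≠ 0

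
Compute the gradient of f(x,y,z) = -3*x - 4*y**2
(-3, -8*y, 0)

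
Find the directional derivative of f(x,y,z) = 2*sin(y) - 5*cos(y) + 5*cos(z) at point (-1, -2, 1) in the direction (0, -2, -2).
sqrt(2)*(-2*cos(2) + 5*sin(1) + 5*sin(2))/2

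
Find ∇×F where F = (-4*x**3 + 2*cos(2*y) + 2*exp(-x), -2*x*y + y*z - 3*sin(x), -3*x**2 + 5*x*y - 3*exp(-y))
(5*x - y + 3*exp(-y), 6*x - 5*y, -2*y + 4*sin(2*y) - 3*cos(x))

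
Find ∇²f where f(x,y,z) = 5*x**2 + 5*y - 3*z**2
4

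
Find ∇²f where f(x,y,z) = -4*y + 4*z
0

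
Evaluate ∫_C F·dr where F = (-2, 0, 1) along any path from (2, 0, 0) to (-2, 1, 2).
10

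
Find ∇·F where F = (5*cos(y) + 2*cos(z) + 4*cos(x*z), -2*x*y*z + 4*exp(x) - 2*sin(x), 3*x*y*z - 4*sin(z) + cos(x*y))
3*x*y - 2*x*z - 4*z*sin(x*z) - 4*cos(z)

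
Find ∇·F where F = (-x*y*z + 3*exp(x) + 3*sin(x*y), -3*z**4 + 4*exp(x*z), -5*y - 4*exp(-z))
-y*z + 3*y*cos(x*y) + 3*exp(x) + 4*exp(-z)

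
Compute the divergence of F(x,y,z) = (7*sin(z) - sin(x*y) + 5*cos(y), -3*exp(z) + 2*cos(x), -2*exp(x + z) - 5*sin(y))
-y*cos(x*y) - 2*exp(x + z)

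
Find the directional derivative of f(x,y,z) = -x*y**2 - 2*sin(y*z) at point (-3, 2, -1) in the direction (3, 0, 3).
-2*sqrt(2)*(cos(2) + 1)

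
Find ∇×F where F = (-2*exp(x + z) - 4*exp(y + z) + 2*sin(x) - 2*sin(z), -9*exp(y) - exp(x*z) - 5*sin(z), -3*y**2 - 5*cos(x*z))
(x*exp(x*z) - 6*y + 5*cos(z), -5*z*sin(x*z) - 2*exp(x + z) - 4*exp(y + z) - 2*cos(z), -z*exp(x*z) + 4*exp(y + z))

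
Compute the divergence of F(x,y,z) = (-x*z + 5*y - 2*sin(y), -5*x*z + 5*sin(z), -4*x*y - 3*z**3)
z*(-9*z - 1)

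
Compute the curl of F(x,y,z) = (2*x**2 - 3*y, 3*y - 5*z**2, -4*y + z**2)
(10*z - 4, 0, 3)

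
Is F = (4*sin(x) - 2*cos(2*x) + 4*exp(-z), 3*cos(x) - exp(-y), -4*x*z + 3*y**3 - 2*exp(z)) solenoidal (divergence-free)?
No, ∇·F = -4*x - 2*exp(z) + 4*sin(2*x) + 4*cos(x) + exp(-y)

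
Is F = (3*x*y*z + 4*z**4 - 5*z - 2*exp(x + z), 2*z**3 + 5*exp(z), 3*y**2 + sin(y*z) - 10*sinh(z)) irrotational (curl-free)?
No, ∇×F = (6*y - 6*z**2 + z*cos(y*z) - 5*exp(z), 3*x*y + 16*z**3 - 2*exp(x + z) - 5, -3*x*z)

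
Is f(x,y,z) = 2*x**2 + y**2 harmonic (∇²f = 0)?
No, ∇²f = 6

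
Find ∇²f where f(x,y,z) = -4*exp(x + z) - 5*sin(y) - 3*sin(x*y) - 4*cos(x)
3*x**2*sin(x*y) + 3*y**2*sin(x*y) - 8*exp(x + z) + 5*sin(y) + 4*cos(x)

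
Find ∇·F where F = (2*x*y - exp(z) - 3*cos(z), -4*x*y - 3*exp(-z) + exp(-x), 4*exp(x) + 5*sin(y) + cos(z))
-4*x + 2*y - sin(z)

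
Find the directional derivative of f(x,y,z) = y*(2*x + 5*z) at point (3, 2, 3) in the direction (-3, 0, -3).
-7*sqrt(2)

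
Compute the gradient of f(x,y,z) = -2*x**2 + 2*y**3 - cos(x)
(-4*x + sin(x), 6*y**2, 0)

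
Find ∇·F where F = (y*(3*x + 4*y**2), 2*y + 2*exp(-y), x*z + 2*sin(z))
x + 3*y + 2*cos(z) + 2 - 2*exp(-y)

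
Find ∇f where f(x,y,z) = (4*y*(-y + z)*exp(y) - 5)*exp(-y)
(0, -8*y + 4*z + 5*exp(-y), 4*y)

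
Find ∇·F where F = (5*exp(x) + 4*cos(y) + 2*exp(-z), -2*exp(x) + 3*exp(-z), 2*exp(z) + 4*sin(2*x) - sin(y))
5*exp(x) + 2*exp(z)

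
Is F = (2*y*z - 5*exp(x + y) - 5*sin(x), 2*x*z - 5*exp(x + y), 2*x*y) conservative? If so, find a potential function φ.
Yes, F is conservative. φ = 2*x*y*z - 5*exp(x + y) + 5*cos(x)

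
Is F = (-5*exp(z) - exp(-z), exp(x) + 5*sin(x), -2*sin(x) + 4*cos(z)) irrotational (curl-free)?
No, ∇×F = (0, -5*exp(z) + 2*cos(x) + exp(-z), exp(x) + 5*cos(x))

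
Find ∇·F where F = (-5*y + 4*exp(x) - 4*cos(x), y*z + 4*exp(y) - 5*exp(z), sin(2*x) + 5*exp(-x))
z + 4*exp(x) + 4*exp(y) + 4*sin(x)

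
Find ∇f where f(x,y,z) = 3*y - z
(0, 3, -1)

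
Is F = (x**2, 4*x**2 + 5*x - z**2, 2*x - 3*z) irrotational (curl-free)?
No, ∇×F = (2*z, -2, 8*x + 5)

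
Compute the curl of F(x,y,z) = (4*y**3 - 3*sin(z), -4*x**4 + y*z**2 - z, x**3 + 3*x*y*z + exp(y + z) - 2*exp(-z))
(3*x*z - 2*y*z + exp(y + z) + 1, -3*x**2 - 3*y*z - 3*cos(z), -16*x**3 - 12*y**2)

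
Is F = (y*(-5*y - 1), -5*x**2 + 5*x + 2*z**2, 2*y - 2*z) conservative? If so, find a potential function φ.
No, ∇×F = (2 - 4*z, 0, -10*x + 10*y + 6) ≠ 0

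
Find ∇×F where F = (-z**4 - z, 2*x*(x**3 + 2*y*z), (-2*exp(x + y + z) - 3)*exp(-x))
(-4*x*y - 2*exp(y + z), -4*z**3 - 1 - 3*exp(-x), 8*x**3 + 4*y*z)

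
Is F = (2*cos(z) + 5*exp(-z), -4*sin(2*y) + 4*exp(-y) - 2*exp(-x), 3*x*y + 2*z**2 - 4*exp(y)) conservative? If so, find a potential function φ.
No, ∇×F = (3*x - 4*exp(y), -3*y - 2*sin(z) - 5*exp(-z), 2*exp(-x)) ≠ 0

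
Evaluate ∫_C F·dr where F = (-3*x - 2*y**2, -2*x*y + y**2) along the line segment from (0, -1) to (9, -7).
-1695/2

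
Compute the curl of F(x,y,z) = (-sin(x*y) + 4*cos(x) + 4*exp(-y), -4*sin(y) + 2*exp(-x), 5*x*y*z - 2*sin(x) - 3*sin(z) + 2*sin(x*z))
(5*x*z, -5*y*z - 2*z*cos(x*z) + 2*cos(x), x*cos(x*y) + 4*exp(-y) - 2*exp(-x))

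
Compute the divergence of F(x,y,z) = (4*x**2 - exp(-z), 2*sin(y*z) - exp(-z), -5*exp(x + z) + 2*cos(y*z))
8*x - 2*y*sin(y*z) + 2*z*cos(y*z) - 5*exp(x + z)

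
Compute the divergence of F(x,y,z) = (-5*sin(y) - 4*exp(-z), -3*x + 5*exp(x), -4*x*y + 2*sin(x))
0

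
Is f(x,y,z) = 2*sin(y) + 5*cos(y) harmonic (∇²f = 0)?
No, ∇²f = -2*sin(y) - 5*cos(y)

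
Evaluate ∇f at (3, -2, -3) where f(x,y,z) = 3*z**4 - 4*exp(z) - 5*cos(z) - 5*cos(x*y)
(10*sin(6), -15*sin(6), -324 - 5*sin(3) - 4*exp(-3))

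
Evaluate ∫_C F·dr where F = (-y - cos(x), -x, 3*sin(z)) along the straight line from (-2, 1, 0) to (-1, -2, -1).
-3*cos(1) - 1 - sin(2) + sin(1)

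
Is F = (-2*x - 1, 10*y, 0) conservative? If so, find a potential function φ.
Yes, F is conservative. φ = -x**2 - x + 5*y**2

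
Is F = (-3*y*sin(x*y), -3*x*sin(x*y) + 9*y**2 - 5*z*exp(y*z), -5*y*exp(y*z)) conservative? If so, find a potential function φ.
Yes, F is conservative. φ = 3*y**3 - 5*exp(y*z) + 3*cos(x*y)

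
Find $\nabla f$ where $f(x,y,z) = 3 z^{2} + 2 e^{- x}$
(-2*exp(-x), 0, 6*z)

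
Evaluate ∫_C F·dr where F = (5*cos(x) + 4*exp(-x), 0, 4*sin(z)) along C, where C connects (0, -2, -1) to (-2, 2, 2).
-4*exp(2) - 5*sin(2) - 4*cos(2) + 4*cos(1) + 4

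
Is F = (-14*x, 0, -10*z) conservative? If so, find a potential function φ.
Yes, F is conservative. φ = -7*x**2 - 5*z**2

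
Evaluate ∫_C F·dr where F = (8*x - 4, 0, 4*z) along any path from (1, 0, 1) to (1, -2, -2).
6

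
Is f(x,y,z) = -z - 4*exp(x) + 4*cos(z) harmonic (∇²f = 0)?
No, ∇²f = -4*exp(x) - 4*cos(z)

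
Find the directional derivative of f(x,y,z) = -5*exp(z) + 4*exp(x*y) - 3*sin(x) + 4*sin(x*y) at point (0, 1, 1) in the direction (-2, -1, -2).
-10/3 + 10*E/3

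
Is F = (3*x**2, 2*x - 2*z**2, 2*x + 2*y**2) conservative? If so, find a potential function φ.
No, ∇×F = (4*y + 4*z, -2, 2) ≠ 0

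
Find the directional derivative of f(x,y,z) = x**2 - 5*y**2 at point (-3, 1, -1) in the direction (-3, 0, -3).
3*sqrt(2)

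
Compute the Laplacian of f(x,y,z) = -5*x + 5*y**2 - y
10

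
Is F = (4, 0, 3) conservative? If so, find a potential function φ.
Yes, F is conservative. φ = 4*x + 3*z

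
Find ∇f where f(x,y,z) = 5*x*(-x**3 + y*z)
(-20*x**3 + 5*y*z, 5*x*z, 5*x*y)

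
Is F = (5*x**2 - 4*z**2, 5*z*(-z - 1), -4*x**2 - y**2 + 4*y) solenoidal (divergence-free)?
No, ∇·F = 10*x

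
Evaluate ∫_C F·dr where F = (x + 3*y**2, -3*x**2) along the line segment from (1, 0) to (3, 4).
-16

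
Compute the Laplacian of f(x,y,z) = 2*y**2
4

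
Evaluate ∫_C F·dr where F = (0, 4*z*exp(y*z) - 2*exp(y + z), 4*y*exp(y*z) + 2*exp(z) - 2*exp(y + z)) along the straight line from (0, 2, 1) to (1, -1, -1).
2*(-1 + E + (-2*E + 1 + exp(2))*exp(3))*exp(-2)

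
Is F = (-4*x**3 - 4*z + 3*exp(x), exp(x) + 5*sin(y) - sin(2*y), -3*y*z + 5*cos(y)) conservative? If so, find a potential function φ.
No, ∇×F = (-3*z - 5*sin(y), -4, exp(x)) ≠ 0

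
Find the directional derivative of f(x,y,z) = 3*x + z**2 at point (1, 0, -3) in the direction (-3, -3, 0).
-3*sqrt(2)/2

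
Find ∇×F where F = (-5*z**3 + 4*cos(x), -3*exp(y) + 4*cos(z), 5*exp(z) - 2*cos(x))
(4*sin(z), -15*z**2 - 2*sin(x), 0)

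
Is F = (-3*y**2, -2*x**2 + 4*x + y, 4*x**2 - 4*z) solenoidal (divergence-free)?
No, ∇·F = -3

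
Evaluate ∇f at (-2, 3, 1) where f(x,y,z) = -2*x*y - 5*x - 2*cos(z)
(-11, 4, 2*sin(1))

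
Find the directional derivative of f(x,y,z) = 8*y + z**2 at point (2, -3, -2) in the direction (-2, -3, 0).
-24*sqrt(13)/13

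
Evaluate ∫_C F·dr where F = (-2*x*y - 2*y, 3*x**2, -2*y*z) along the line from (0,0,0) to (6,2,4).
-28/3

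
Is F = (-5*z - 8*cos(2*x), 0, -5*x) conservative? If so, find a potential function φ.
Yes, F is conservative. φ = -5*x*z - 4*sin(2*x)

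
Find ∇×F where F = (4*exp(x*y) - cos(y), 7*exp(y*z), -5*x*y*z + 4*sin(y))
(-5*x*z - 7*y*exp(y*z) + 4*cos(y), 5*y*z, -4*x*exp(x*y) - sin(y))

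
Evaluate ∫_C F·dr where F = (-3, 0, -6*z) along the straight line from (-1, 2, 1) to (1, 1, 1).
-6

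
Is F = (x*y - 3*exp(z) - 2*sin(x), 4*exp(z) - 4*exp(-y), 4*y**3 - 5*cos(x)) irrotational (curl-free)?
No, ∇×F = (12*y**2 - 4*exp(z), -3*exp(z) - 5*sin(x), -x)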